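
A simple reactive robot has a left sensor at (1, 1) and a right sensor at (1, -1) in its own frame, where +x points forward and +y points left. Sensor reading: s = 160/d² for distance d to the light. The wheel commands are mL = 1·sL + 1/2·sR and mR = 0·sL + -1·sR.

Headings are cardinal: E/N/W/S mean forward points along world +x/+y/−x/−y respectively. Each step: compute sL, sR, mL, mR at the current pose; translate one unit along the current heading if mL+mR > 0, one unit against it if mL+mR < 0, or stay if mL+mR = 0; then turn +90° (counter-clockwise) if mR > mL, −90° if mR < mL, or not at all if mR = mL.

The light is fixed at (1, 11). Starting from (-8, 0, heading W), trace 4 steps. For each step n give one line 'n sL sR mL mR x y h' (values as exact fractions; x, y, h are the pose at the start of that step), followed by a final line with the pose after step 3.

0 40/61 4/5 322/305 -4/5 -8 0 W
1 160/221 160/181 46640/40001 -160/181 -9 0 N
2 80/81 80/101 11320/8181 -80/101 -9 1 E
3 32/37 160/221 10032/8177 -160/221 -8 1 S
final -8 0 W

n=0: pose=(-8,0,W); sL=40/61, sR=4/5; mL=322/305, mR=-4/5; mL+mR=78/305 → advance +1; mR−mL=-566/305 → turn -1·90°
n=1: pose=(-9,0,N); sL=160/221, sR=160/181; mL=46640/40001, mR=-160/181; mL+mR=11280/40001 → advance +1; mR−mL=-82000/40001 → turn -1·90°
n=2: pose=(-9,1,E); sL=80/81, sR=80/101; mL=11320/8181, mR=-80/101; mL+mR=4840/8181 → advance +1; mR−mL=-17800/8181 → turn -1·90°
n=3: pose=(-8,1,S); sL=32/37, sR=160/221; mL=10032/8177, mR=-160/221; mL+mR=4112/8177 → advance +1; mR−mL=-15952/8177 → turn -1·90°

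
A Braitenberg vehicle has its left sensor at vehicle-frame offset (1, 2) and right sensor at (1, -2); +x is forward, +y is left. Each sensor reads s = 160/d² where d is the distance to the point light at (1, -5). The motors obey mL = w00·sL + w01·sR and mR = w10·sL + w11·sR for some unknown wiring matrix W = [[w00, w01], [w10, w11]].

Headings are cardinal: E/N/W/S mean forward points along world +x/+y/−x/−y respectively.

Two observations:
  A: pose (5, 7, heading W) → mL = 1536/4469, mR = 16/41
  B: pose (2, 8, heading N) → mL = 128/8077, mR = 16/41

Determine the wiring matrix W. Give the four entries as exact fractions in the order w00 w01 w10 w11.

obs A: pose=(5,7,W) → sL=160/109, sR=32/41, mL=1536/4469, mR=16/41
obs B: pose=(2,8,N) → sL=160/197, sR=32/41, mL=128/8077, mR=16/41
sensor matrix S = [[160/109, 32/41], [160/197, 32/41]]; det S = 450560/880393
solve [mL_A; mL_B] = S·[w00; w01] and [mR_A; mR_B] = S·[w10; w11]:
  w00 = 1/2, w01 = -1/2, w10 = 0, w11 = 1/2

1/2 -1/2 0 1/2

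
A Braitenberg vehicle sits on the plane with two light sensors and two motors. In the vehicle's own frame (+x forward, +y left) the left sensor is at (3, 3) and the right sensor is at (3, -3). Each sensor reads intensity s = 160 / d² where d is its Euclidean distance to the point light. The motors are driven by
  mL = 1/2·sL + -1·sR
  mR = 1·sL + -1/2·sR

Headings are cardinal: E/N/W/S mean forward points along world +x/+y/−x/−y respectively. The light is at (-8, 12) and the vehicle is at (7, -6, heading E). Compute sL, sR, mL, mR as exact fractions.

left sensor world pos  = (10, -3); dL² = 549
right sensor world pos = (10, -9); dR² = 765
sL = 160/549 = 160/549
sR = 160/765 = 32/153
mL = 1/2·sL + -1·sR = -592/9333
mR = 1·sL + -1/2·sR = 1744/9333

160/549 32/153 -592/9333 1744/9333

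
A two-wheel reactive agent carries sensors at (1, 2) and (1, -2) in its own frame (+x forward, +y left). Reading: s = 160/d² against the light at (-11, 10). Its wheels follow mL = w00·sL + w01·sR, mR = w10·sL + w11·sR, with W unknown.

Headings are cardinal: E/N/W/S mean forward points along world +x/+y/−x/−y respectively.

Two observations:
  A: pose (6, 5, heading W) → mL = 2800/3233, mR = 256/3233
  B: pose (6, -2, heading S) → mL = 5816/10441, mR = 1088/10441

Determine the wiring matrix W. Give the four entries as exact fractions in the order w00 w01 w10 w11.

obs A: pose=(6,5,W) → sL=32/61, sR=32/53, mL=2800/3233, mR=256/3233
obs B: pose=(6,-2,S) → sL=16/53, sR=80/197, mL=5816/10441, mR=1088/10441
sensor matrix S = [[32/61, 32/53], [16/53, 80/197]]; det S = 1038336/33755753
solve [mL_A; mL_B] = S·[w00; w01] and [mR_A; mR_B] = S·[w10; w11]:
  w00 = 1/2, w01 = 1, w10 = -1, w11 = 1

1/2 1 -1 1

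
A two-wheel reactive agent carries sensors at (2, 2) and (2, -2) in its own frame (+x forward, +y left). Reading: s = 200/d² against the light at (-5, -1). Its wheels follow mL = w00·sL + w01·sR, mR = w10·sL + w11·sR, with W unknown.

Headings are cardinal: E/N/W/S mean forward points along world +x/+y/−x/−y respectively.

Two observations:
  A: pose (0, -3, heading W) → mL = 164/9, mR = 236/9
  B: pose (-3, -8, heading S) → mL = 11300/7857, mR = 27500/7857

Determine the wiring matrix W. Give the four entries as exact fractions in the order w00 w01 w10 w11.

obs A: pose=(0,-3,W) → sL=8, sR=200/9, mL=164/9, mR=236/9
obs B: pose=(-3,-8,S) → sL=200/97, sR=200/81, mL=11300/7857, mR=27500/7857
sensor matrix S = [[8, 200/9], [200/97, 200/81]]; det S = -204800/7857
solve [mL_A; mL_B] = S·[w00; w01] and [mR_A; mR_B] = S·[w10; w11]:
  w00 = -1/2, w01 = 1, w10 = 1/2, w11 = 1

-1/2 1 1/2 1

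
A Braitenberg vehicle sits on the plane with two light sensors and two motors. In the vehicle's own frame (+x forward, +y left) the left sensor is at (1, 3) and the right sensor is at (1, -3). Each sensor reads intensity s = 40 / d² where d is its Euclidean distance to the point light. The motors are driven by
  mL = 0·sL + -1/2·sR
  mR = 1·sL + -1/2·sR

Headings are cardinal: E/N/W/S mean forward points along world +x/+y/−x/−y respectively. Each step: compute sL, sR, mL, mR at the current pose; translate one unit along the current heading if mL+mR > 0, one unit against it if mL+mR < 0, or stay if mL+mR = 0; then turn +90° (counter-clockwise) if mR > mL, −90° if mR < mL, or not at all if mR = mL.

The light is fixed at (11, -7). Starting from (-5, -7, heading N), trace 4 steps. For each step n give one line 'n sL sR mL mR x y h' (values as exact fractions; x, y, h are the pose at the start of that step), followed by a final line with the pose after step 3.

n=0: pose=(-5,-7,N); sL=20/181, sR=4/17; mL=-2/17, mR=-22/3077; mL+mR=-384/3077 → advance -1; mR−mL=20/181 → turn +1·90°
n=1: pose=(-5,-8,W); sL=8/61, sR=40/293; mL=-20/293, mR=1124/17873; mL+mR=-96/17873 → advance -1; mR−mL=8/61 → turn +1·90°
n=2: pose=(-4,-8,S); sL=10/37, sR=5/41; mL=-5/82, mR=635/3034; mL+mR=225/1517 → advance +1; mR−mL=10/37 → turn +1·90°
n=3: pose=(-4,-9,E); sL=40/197, sR=40/221; mL=-20/221, mR=4900/43537; mL+mR=960/43537 → advance +1; mR−mL=40/197 → turn +1·90°

0 20/181 4/17 -2/17 -22/3077 -5 -7 N
1 8/61 40/293 -20/293 1124/17873 -5 -8 W
2 10/37 5/41 -5/82 635/3034 -4 -8 S
3 40/197 40/221 -20/221 4900/43537 -4 -9 E
final -3 -9 N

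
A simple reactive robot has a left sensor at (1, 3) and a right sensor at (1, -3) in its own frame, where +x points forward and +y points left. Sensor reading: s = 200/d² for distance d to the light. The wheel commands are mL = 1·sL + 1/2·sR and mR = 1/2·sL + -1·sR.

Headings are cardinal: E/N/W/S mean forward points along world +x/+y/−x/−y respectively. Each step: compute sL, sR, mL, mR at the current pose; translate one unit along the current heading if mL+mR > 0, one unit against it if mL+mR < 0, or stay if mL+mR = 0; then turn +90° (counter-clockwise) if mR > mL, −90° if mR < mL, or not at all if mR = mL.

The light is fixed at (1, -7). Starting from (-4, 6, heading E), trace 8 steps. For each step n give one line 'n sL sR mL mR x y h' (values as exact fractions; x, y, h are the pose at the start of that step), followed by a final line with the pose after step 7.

n=0: pose=(-4,6,E); sL=25/34, sR=50/29; mL=1575/986, mR=-2675/1972; mL+mR=475/1972 → advance +1; mR−mL=-5825/1972 → turn -1·90°
n=1: pose=(-3,6,S); sL=40/29, sR=200/193; mL=10620/5597, mR=-1940/5597; mL+mR=8680/5597 → advance +1; mR−mL=-12560/5597 → turn -1·90°
n=2: pose=(-3,5,W); sL=100/53, sR=4/5; mL=606/265, mR=38/265; mL+mR=644/265 → advance +1; mR−mL=-568/265 → turn -1·90°
n=3: pose=(-4,5,N); sL=200/233, sR=200/173; mL=57900/40309, mR=-29300/40309; mL+mR=28600/40309 → advance +1; mR−mL=-87200/40309 → turn -1·90°
n=4: pose=(-4,6,E); sL=25/34, sR=50/29; mL=1575/986, mR=-2675/1972; mL+mR=475/1972 → advance +1; mR−mL=-5825/1972 → turn -1·90°
n=5: pose=(-3,6,S); sL=40/29, sR=200/193; mL=10620/5597, mR=-1940/5597; mL+mR=8680/5597 → advance +1; mR−mL=-12560/5597 → turn -1·90°
n=6: pose=(-3,5,W); sL=100/53, sR=4/5; mL=606/265, mR=38/265; mL+mR=644/265 → advance +1; mR−mL=-568/265 → turn -1·90°
n=7: pose=(-4,5,N); sL=200/233, sR=200/173; mL=57900/40309, mR=-29300/40309; mL+mR=28600/40309 → advance +1; mR−mL=-87200/40309 → turn -1·90°

0 25/34 50/29 1575/986 -2675/1972 -4 6 E
1 40/29 200/193 10620/5597 -1940/5597 -3 6 S
2 100/53 4/5 606/265 38/265 -3 5 W
3 200/233 200/173 57900/40309 -29300/40309 -4 5 N
4 25/34 50/29 1575/986 -2675/1972 -4 6 E
5 40/29 200/193 10620/5597 -1940/5597 -3 6 S
6 100/53 4/5 606/265 38/265 -3 5 W
7 200/233 200/173 57900/40309 -29300/40309 -4 5 N
final -4 6 E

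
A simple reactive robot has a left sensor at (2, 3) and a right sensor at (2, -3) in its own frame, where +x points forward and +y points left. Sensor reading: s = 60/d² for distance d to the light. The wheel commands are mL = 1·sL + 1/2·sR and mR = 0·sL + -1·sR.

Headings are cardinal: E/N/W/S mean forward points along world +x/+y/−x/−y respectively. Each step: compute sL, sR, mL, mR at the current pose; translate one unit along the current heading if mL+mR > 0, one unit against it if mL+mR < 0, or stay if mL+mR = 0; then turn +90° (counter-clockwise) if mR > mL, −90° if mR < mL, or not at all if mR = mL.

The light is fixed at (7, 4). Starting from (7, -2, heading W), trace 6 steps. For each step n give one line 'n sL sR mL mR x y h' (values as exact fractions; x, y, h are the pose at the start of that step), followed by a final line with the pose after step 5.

0 12/17 60/13 666/221 -60/13 7 -2 W
1 3 15/8 63/16 -15/8 8 -2 N
2 60/13 60/73 4770/949 -60/73 8 -1 E
3 30/37 6/5 261/185 -6/5 9 -1 S
4 20/27 20/3 110/27 -20/3 9 -2 W
5 15/4 15/13 225/52 -15/13 10 -2 N
final 10 -1 E

n=0: pose=(7,-2,W); sL=12/17, sR=60/13; mL=666/221, mR=-60/13; mL+mR=-354/221 → advance -1; mR−mL=-1686/221 → turn -1·90°
n=1: pose=(8,-2,N); sL=3, sR=15/8; mL=63/16, mR=-15/8; mL+mR=33/16 → advance +1; mR−mL=-93/16 → turn -1·90°
n=2: pose=(8,-1,E); sL=60/13, sR=60/73; mL=4770/949, mR=-60/73; mL+mR=3990/949 → advance +1; mR−mL=-5550/949 → turn -1·90°
n=3: pose=(9,-1,S); sL=30/37, sR=6/5; mL=261/185, mR=-6/5; mL+mR=39/185 → advance +1; mR−mL=-483/185 → turn -1·90°
n=4: pose=(9,-2,W); sL=20/27, sR=20/3; mL=110/27, mR=-20/3; mL+mR=-70/27 → advance -1; mR−mL=-290/27 → turn -1·90°
n=5: pose=(10,-2,N); sL=15/4, sR=15/13; mL=225/52, mR=-15/13; mL+mR=165/52 → advance +1; mR−mL=-285/52 → turn -1·90°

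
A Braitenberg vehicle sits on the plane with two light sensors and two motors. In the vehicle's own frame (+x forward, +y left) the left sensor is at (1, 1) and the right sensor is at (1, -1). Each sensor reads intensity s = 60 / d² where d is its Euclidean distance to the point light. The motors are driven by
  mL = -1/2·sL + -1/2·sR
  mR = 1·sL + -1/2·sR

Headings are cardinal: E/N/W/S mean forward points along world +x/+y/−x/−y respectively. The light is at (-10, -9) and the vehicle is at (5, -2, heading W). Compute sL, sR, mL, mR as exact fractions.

15/58 3/13 -369/1508 54/377

left sensor world pos  = (4, -3); dL² = 232
right sensor world pos = (4, -1); dR² = 260
sL = 60/232 = 15/58
sR = 60/260 = 3/13
mL = -1/2·sL + -1/2·sR = -369/1508
mR = 1·sL + -1/2·sR = 54/377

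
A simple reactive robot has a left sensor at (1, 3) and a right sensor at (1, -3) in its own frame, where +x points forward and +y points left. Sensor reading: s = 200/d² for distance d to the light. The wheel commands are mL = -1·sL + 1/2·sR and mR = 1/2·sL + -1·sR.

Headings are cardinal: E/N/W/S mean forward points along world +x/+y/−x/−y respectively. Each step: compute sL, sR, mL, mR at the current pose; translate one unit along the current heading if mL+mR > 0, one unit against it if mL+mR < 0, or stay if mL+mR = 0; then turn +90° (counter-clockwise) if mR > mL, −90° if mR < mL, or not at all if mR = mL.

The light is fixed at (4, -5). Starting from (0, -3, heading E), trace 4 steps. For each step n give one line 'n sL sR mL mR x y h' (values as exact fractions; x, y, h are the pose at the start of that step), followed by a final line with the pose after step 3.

0 100/17 20 70/17 -290/17 0 -3 E
1 40 40/13 -500/13 220/13 -1 -3 S
2 50/13 25/2 125/52 -275/26 -1 -2 E
3 200/13 40/17 -3140/221 1180/221 -2 -2 S
final -2 -1 E

n=0: pose=(0,-3,E); sL=100/17, sR=20; mL=70/17, mR=-290/17; mL+mR=-220/17 → advance -1; mR−mL=-360/17 → turn -1·90°
n=1: pose=(-1,-3,S); sL=40, sR=40/13; mL=-500/13, mR=220/13; mL+mR=-280/13 → advance -1; mR−mL=720/13 → turn +1·90°
n=2: pose=(-1,-2,E); sL=50/13, sR=25/2; mL=125/52, mR=-275/26; mL+mR=-425/52 → advance -1; mR−mL=-675/52 → turn -1·90°
n=3: pose=(-2,-2,S); sL=200/13, sR=40/17; mL=-3140/221, mR=1180/221; mL+mR=-1960/221 → advance -1; mR−mL=4320/221 → turn +1·90°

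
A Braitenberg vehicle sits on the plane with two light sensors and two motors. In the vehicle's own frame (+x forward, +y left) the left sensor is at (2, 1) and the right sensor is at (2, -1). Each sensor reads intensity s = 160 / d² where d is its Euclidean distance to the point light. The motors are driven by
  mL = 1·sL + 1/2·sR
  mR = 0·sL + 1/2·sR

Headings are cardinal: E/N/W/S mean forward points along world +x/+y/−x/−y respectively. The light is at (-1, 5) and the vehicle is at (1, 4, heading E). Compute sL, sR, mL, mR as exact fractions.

10 8 14 4

left sensor world pos  = (3, 5); dL² = 16
right sensor world pos = (3, 3); dR² = 20
sL = 160/16 = 10
sR = 160/20 = 8
mL = 1·sL + 1/2·sR = 14
mR = 0·sL + 1/2·sR = 4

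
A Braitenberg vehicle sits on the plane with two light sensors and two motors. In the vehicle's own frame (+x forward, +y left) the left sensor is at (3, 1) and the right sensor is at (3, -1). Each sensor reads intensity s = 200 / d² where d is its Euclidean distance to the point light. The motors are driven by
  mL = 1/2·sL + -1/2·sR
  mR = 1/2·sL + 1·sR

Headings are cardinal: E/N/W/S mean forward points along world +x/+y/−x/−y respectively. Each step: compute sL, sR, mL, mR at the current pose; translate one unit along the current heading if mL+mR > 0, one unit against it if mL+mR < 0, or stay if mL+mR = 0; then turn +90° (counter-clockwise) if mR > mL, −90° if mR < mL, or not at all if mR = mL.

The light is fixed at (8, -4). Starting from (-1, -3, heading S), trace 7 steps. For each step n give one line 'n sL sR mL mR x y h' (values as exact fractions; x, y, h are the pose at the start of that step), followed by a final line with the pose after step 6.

0 50/17 25/13 225/442 750/221 -1 -3 S
1 200/37 200/37 0 300/37 -1 -4 E
2 20/9 100/29 -160/261 1190/261 0 -4 N
3 200/121 8/5 16/605 1468/605 0 -3 W
4 50/17 25/13 225/442 750/221 -1 -3 S
5 200/37 200/37 0 300/37 -1 -4 E
6 20/9 100/29 -160/261 1190/261 0 -4 N
final 0 -3 W

n=0: pose=(-1,-3,S); sL=50/17, sR=25/13; mL=225/442, mR=750/221; mL+mR=1725/442 → advance +1; mR−mL=75/26 → turn +1·90°
n=1: pose=(-1,-4,E); sL=200/37, sR=200/37; mL=0, mR=300/37; mL+mR=300/37 → advance +1; mR−mL=300/37 → turn +1·90°
n=2: pose=(0,-4,N); sL=20/9, sR=100/29; mL=-160/261, mR=1190/261; mL+mR=1030/261 → advance +1; mR−mL=150/29 → turn +1·90°
n=3: pose=(0,-3,W); sL=200/121, sR=8/5; mL=16/605, mR=1468/605; mL+mR=1484/605 → advance +1; mR−mL=12/5 → turn +1·90°
n=4: pose=(-1,-3,S); sL=50/17, sR=25/13; mL=225/442, mR=750/221; mL+mR=1725/442 → advance +1; mR−mL=75/26 → turn +1·90°
n=5: pose=(-1,-4,E); sL=200/37, sR=200/37; mL=0, mR=300/37; mL+mR=300/37 → advance +1; mR−mL=300/37 → turn +1·90°
n=6: pose=(0,-4,N); sL=20/9, sR=100/29; mL=-160/261, mR=1190/261; mL+mR=1030/261 → advance +1; mR−mL=150/29 → turn +1·90°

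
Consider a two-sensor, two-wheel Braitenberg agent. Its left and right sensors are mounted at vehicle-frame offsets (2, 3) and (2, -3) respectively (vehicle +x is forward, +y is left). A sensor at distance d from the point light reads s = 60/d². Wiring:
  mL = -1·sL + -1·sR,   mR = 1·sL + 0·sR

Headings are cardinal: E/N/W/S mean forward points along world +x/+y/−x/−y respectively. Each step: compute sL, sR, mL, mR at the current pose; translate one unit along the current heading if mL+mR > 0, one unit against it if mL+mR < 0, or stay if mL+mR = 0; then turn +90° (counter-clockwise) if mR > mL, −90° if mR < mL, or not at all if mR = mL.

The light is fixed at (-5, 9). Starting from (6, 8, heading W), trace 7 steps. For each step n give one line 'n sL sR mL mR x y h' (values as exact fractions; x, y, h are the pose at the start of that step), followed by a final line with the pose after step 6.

n=0: pose=(6,8,W); sL=60/97, sR=12/17; mL=-2184/1649, mR=60/97; mL+mR=-12/17 → advance -1; mR−mL=3204/1649 → turn +1·90°
n=1: pose=(7,8,S); sL=10/39, sR=2/3; mL=-12/13, mR=10/39; mL+mR=-2/3 → advance -1; mR−mL=46/39 → turn +1·90°
n=2: pose=(7,9,E); sL=12/41, sR=12/41; mL=-24/41, mR=12/41; mL+mR=-12/41 → advance -1; mR−mL=36/41 → turn +1·90°
n=3: pose=(6,9,N); sL=15/17, sR=3/10; mL=-201/170, mR=15/17; mL+mR=-3/10 → advance -1; mR−mL=351/170 → turn +1·90°
n=4: pose=(6,8,W); sL=60/97, sR=12/17; mL=-2184/1649, mR=60/97; mL+mR=-12/17 → advance -1; mR−mL=3204/1649 → turn +1·90°
n=5: pose=(7,8,S); sL=10/39, sR=2/3; mL=-12/13, mR=10/39; mL+mR=-2/3 → advance -1; mR−mL=46/39 → turn +1·90°
n=6: pose=(7,9,E); sL=12/41, sR=12/41; mL=-24/41, mR=12/41; mL+mR=-12/41 → advance -1; mR−mL=36/41 → turn +1·90°

0 60/97 12/17 -2184/1649 60/97 6 8 W
1 10/39 2/3 -12/13 10/39 7 8 S
2 12/41 12/41 -24/41 12/41 7 9 E
3 15/17 3/10 -201/170 15/17 6 9 N
4 60/97 12/17 -2184/1649 60/97 6 8 W
5 10/39 2/3 -12/13 10/39 7 8 S
6 12/41 12/41 -24/41 12/41 7 9 E
final 6 9 N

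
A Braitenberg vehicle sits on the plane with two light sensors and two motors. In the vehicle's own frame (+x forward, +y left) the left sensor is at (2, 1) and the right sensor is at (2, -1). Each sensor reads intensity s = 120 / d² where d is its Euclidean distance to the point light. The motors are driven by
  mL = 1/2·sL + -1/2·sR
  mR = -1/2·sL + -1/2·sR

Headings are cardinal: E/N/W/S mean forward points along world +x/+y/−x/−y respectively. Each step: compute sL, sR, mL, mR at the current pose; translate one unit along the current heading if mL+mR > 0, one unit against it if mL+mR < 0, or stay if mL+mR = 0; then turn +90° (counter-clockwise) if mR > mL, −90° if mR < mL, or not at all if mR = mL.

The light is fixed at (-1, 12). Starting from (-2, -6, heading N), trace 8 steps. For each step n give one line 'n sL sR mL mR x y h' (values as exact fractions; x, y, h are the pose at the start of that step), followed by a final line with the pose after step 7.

0 6/13 15/32 -3/832 -387/832 -2 -6 N
1 24/65 120/401 912/26065 -8712/26065 -2 -7 E
2 60/221 4/15 8/3315 -892/3315 -3 -7 S
3 120/377 24/61 -864/22997 -8184/22997 -3 -6 W
4 6/13 15/32 -3/832 -387/832 -2 -6 N
5 24/65 120/401 912/26065 -8712/26065 -2 -7 E
6 60/221 4/15 8/3315 -892/3315 -3 -7 S
7 120/377 24/61 -864/22997 -8184/22997 -3 -6 W
final -2 -6 N

n=0: pose=(-2,-6,N); sL=6/13, sR=15/32; mL=-3/832, mR=-387/832; mL+mR=-15/32 → advance -1; mR−mL=-6/13 → turn -1·90°
n=1: pose=(-2,-7,E); sL=24/65, sR=120/401; mL=912/26065, mR=-8712/26065; mL+mR=-120/401 → advance -1; mR−mL=-24/65 → turn -1·90°
n=2: pose=(-3,-7,S); sL=60/221, sR=4/15; mL=8/3315, mR=-892/3315; mL+mR=-4/15 → advance -1; mR−mL=-60/221 → turn -1·90°
n=3: pose=(-3,-6,W); sL=120/377, sR=24/61; mL=-864/22997, mR=-8184/22997; mL+mR=-24/61 → advance -1; mR−mL=-120/377 → turn -1·90°
n=4: pose=(-2,-6,N); sL=6/13, sR=15/32; mL=-3/832, mR=-387/832; mL+mR=-15/32 → advance -1; mR−mL=-6/13 → turn -1·90°
n=5: pose=(-2,-7,E); sL=24/65, sR=120/401; mL=912/26065, mR=-8712/26065; mL+mR=-120/401 → advance -1; mR−mL=-24/65 → turn -1·90°
n=6: pose=(-3,-7,S); sL=60/221, sR=4/15; mL=8/3315, mR=-892/3315; mL+mR=-4/15 → advance -1; mR−mL=-60/221 → turn -1·90°
n=7: pose=(-3,-6,W); sL=120/377, sR=24/61; mL=-864/22997, mR=-8184/22997; mL+mR=-24/61 → advance -1; mR−mL=-120/377 → turn -1·90°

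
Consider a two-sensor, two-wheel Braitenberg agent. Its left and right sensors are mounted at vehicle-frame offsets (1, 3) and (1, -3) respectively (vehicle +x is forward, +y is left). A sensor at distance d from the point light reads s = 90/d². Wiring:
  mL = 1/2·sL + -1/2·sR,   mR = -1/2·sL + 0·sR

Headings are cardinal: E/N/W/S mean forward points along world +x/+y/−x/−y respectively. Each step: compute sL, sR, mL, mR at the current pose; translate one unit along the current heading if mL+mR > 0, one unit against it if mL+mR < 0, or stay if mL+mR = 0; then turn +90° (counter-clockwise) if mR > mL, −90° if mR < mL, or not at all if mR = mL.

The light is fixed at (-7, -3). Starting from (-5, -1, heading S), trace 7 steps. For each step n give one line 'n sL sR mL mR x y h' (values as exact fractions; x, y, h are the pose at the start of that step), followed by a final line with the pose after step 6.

n=0: pose=(-5,-1,S); sL=45/13, sR=45; mL=-270/13, mR=-45/26; mL+mR=-45/2 → advance -1; mR−mL=495/26 → turn +1·90°
n=1: pose=(-5,0,E); sL=2, sR=10; mL=-4, mR=-1; mL+mR=-5 → advance -1; mR−mL=3 → turn +1·90°
n=2: pose=(-6,0,N); sL=9/2, sR=45/16; mL=27/32, mR=-9/4; mL+mR=-45/32 → advance -1; mR−mL=-99/32 → turn -1·90°
n=3: pose=(-6,-1,E); sL=90/29, sR=18; mL=-216/29, mR=-45/29; mL+mR=-9 → advance -1; mR−mL=171/29 → turn +1·90°
n=4: pose=(-7,-1,N); sL=5, sR=5; mL=0, mR=-5/2; mL+mR=-5/2 → advance -1; mR−mL=-5/2 → turn -1·90°
n=5: pose=(-7,-2,E); sL=90/17, sR=18; mL=-108/17, mR=-45/17; mL+mR=-9 → advance -1; mR−mL=63/17 → turn +1·90°
n=6: pose=(-8,-2,N); sL=9/2, sR=45/4; mL=-27/8, mR=-9/4; mL+mR=-45/8 → advance -1; mR−mL=9/8 → turn +1·90°

0 45/13 45 -270/13 -45/26 -5 -1 S
1 2 10 -4 -1 -5 0 E
2 9/2 45/16 27/32 -9/4 -6 0 N
3 90/29 18 -216/29 -45/29 -6 -1 E
4 5 5 0 -5/2 -7 -1 N
5 90/17 18 -108/17 -45/17 -7 -2 E
6 9/2 45/4 -27/8 -9/4 -8 -2 N
final -8 -3 W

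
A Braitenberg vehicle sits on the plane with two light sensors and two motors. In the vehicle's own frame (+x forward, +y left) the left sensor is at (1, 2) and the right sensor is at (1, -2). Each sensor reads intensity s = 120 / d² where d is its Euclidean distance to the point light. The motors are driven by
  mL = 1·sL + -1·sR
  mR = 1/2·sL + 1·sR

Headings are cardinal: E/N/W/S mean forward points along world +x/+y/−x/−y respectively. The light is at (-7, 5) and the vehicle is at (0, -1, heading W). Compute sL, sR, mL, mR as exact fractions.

6/5 30/13 -72/65 189/65

left sensor world pos  = (-1, -3); dL² = 100
right sensor world pos = (-1, 1); dR² = 52
sL = 120/100 = 6/5
sR = 120/52 = 30/13
mL = 1·sL + -1·sR = -72/65
mR = 1/2·sL + 1·sR = 189/65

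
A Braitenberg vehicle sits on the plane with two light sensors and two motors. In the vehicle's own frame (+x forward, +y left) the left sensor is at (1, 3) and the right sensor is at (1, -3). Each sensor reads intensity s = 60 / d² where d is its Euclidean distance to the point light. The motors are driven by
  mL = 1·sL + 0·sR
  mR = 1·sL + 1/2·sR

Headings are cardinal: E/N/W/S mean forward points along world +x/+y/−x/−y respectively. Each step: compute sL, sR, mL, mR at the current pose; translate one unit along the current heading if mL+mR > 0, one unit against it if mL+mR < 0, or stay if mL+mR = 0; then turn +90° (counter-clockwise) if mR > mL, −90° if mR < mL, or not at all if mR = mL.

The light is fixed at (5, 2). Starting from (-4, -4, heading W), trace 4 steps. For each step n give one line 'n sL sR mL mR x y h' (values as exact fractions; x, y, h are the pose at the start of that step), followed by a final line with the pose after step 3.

0 60/181 60/109 60/181 11970/19729 -4 -4 W
1 30/49 30/109 30/49 4005/5341 -5 -4 S
2 60/97 60/181 60/97 13770/17557 -5 -5 E
3 1/3 5/6 1/3 3/4 -4 -5 N
final -4 -4 W

n=0: pose=(-4,-4,W); sL=60/181, sR=60/109; mL=60/181, mR=11970/19729; mL+mR=18510/19729 → advance +1; mR−mL=30/109 → turn +1·90°
n=1: pose=(-5,-4,S); sL=30/49, sR=30/109; mL=30/49, mR=4005/5341; mL+mR=7275/5341 → advance +1; mR−mL=15/109 → turn +1·90°
n=2: pose=(-5,-5,E); sL=60/97, sR=60/181; mL=60/97, mR=13770/17557; mL+mR=24630/17557 → advance +1; mR−mL=30/181 → turn +1·90°
n=3: pose=(-4,-5,N); sL=1/3, sR=5/6; mL=1/3, mR=3/4; mL+mR=13/12 → advance +1; mR−mL=5/12 → turn +1·90°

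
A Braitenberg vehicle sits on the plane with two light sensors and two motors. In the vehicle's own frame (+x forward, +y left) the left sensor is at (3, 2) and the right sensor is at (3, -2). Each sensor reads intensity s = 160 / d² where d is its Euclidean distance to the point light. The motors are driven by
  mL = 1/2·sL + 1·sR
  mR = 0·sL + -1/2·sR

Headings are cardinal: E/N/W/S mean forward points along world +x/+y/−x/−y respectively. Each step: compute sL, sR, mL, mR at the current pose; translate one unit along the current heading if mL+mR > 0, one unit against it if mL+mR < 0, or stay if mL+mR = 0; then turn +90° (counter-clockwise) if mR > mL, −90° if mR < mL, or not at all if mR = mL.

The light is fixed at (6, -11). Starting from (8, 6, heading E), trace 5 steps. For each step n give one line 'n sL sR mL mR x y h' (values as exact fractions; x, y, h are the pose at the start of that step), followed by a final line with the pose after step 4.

n=0: pose=(8,6,E); sL=80/193, sR=16/25; mL=4088/4825, mR=-8/25; mL+mR=2544/4825 → advance +1; mR−mL=-5632/4825 → turn -1·90°
n=1: pose=(9,6,S); sL=160/221, sR=160/197; mL=51120/43537, mR=-80/197; mL+mR=33440/43537 → advance +1; mR−mL=-68800/43537 → turn -1·90°
n=2: pose=(9,5,W); sL=40/49, sR=40/81; mL=3580/3969, mR=-20/81; mL+mR=2600/3969 → advance +1; mR−mL=-1520/1323 → turn -1·90°
n=3: pose=(8,5,N); sL=160/361, sR=160/377; mL=87920/136097, mR=-80/377; mL+mR=59040/136097 → advance +1; mR−mL=-116800/136097 → turn -1·90°
n=4: pose=(8,6,E); sL=80/193, sR=16/25; mL=4088/4825, mR=-8/25; mL+mR=2544/4825 → advance +1; mR−mL=-5632/4825 → turn -1·90°

0 80/193 16/25 4088/4825 -8/25 8 6 E
1 160/221 160/197 51120/43537 -80/197 9 6 S
2 40/49 40/81 3580/3969 -20/81 9 5 W
3 160/361 160/377 87920/136097 -80/377 8 5 N
4 80/193 16/25 4088/4825 -8/25 8 6 E
final 9 6 S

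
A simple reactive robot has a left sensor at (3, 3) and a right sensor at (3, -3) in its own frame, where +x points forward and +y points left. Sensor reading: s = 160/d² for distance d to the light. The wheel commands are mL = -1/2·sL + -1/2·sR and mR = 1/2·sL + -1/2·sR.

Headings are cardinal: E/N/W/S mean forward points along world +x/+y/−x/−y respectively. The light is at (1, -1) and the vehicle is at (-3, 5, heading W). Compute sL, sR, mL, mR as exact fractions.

left sensor world pos  = (-6, 2); dL² = 58
right sensor world pos = (-6, 8); dR² = 130
sL = 160/58 = 80/29
sR = 160/130 = 16/13
mL = -1/2·sL + -1/2·sR = -752/377
mR = 1/2·sL + -1/2·sR = 288/377

80/29 16/13 -752/377 288/377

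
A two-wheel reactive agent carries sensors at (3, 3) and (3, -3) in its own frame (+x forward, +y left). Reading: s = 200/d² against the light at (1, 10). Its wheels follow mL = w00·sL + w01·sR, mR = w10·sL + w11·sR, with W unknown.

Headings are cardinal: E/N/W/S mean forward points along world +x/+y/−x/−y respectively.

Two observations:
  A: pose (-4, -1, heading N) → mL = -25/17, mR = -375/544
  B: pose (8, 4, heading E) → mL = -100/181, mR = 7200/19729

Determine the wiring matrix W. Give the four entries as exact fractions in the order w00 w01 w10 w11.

obs A: pose=(-4,-1,N) → sL=25/16, sR=50/17, mL=-25/17, mR=-375/544
obs B: pose=(8,4,E) → sL=200/109, sR=200/181, mL=-100/181, mR=7200/19729
sensor matrix S = [[25/16, 50/17], [200/109, 200/181]]; det S = -2461875/670786
solve [mL_A; mL_B] = S·[w00; w01] and [mR_A; mR_B] = S·[w10; w11]:
  w00 = 0, w01 = -1/2, w10 = 1/2, w11 = -1/2

0 -1/2 1/2 -1/2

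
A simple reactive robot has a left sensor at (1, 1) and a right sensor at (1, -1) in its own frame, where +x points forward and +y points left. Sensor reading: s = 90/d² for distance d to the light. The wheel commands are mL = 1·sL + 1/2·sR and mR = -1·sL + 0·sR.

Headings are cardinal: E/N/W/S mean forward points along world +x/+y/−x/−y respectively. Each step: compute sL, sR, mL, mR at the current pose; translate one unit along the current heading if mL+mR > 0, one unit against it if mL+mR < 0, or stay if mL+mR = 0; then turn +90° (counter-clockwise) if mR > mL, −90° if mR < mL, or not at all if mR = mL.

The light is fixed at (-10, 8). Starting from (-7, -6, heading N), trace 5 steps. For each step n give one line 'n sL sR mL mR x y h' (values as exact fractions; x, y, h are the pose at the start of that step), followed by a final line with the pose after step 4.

n=0: pose=(-7,-6,N); sL=90/173, sR=18/37; mL=4887/6401, mR=-90/173; mL+mR=9/37 → advance +1; mR−mL=-8217/6401 → turn -1·90°
n=1: pose=(-7,-5,E); sL=9/16, sR=45/106; mL=657/848, mR=-9/16; mL+mR=45/212 → advance +1; mR−mL=-567/424 → turn -1·90°
n=2: pose=(-6,-5,S); sL=90/221, sR=18/41; mL=5679/9061, mR=-90/221; mL+mR=9/41 → advance +1; mR−mL=-9369/9061 → turn -1·90°
n=3: pose=(-6,-6,W); sL=5/13, sR=45/89; mL=1475/2314, mR=-5/13; mL+mR=45/178 → advance +1; mR−mL=-2365/2314 → turn -1·90°
n=4: pose=(-7,-6,N); sL=90/173, sR=18/37; mL=4887/6401, mR=-90/173; mL+mR=9/37 → advance +1; mR−mL=-8217/6401 → turn -1·90°

0 90/173 18/37 4887/6401 -90/173 -7 -6 N
1 9/16 45/106 657/848 -9/16 -7 -5 E
2 90/221 18/41 5679/9061 -90/221 -6 -5 S
3 5/13 45/89 1475/2314 -5/13 -6 -6 W
4 90/173 18/37 4887/6401 -90/173 -7 -6 N
final -7 -5 E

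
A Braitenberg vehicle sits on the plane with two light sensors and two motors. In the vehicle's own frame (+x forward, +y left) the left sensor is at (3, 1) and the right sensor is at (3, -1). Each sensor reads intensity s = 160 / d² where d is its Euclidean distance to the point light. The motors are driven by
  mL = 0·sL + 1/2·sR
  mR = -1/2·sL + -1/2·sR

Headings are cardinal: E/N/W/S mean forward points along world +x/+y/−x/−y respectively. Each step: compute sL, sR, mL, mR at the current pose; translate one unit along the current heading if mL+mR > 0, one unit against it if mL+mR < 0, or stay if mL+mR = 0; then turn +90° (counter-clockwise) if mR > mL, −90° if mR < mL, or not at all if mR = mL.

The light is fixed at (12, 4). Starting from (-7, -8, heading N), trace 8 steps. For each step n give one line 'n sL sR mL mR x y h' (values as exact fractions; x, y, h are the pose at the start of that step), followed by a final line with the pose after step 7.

n=0: pose=(-7,-8,N); sL=160/481, sR=32/81; mL=16/81, mR=-14176/38961; mL+mR=-80/481 → advance -1; mR−mL=-21872/38961 → turn -1·90°
n=1: pose=(-7,-9,E); sL=2/5, sR=40/113; mL=20/113, mR=-213/565; mL+mR=-1/5 → advance -1; mR−mL=-313/565 → turn -1·90°
n=2: pose=(-8,-9,S); sL=160/617, sR=160/697; mL=80/697, mR=-105120/430049; mL+mR=-80/617 → advance -1; mR−mL=-154480/430049 → turn -1·90°
n=3: pose=(-8,-8,W); sL=80/349, sR=16/65; mL=8/65, mR=-5392/22685; mL+mR=-40/349 → advance -1; mR−mL=-8184/22685 → turn -1·90°
n=4: pose=(-7,-8,N); sL=160/481, sR=32/81; mL=16/81, mR=-14176/38961; mL+mR=-80/481 → advance -1; mR−mL=-21872/38961 → turn -1·90°
n=5: pose=(-7,-9,E); sL=2/5, sR=40/113; mL=20/113, mR=-213/565; mL+mR=-1/5 → advance -1; mR−mL=-313/565 → turn -1·90°
n=6: pose=(-8,-9,S); sL=160/617, sR=160/697; mL=80/697, mR=-105120/430049; mL+mR=-80/617 → advance -1; mR−mL=-154480/430049 → turn -1·90°
n=7: pose=(-8,-8,W); sL=80/349, sR=16/65; mL=8/65, mR=-5392/22685; mL+mR=-40/349 → advance -1; mR−mL=-8184/22685 → turn -1·90°

0 160/481 32/81 16/81 -14176/38961 -7 -8 N
1 2/5 40/113 20/113 -213/565 -7 -9 E
2 160/617 160/697 80/697 -105120/430049 -8 -9 S
3 80/349 16/65 8/65 -5392/22685 -8 -8 W
4 160/481 32/81 16/81 -14176/38961 -7 -8 N
5 2/5 40/113 20/113 -213/565 -7 -9 E
6 160/617 160/697 80/697 -105120/430049 -8 -9 S
7 80/349 16/65 8/65 -5392/22685 -8 -8 W
final -7 -8 N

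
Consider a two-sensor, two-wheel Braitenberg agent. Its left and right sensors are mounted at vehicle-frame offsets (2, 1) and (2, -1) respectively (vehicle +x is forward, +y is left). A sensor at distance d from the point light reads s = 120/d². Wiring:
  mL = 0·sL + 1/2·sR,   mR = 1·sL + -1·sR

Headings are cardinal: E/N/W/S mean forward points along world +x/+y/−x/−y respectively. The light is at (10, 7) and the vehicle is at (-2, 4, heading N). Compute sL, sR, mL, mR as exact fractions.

12/17 60/61 30/61 -288/1037

left sensor world pos  = (-3, 6); dL² = 170
right sensor world pos = (-1, 6); dR² = 122
sL = 120/170 = 12/17
sR = 120/122 = 60/61
mL = 0·sL + 1/2·sR = 30/61
mR = 1·sL + -1·sR = -288/1037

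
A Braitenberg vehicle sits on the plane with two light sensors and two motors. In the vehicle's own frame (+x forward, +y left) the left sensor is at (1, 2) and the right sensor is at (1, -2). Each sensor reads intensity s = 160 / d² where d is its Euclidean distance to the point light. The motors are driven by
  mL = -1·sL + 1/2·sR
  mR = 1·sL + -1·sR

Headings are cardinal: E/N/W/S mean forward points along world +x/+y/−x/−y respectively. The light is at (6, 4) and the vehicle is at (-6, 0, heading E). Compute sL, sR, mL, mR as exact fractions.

left sensor world pos  = (-5, 2); dL² = 125
right sensor world pos = (-5, -2); dR² = 157
sL = 160/125 = 32/25
sR = 160/157 = 160/157
mL = -1·sL + 1/2·sR = -3024/3925
mR = 1·sL + -1·sR = 1024/3925

32/25 160/157 -3024/3925 1024/3925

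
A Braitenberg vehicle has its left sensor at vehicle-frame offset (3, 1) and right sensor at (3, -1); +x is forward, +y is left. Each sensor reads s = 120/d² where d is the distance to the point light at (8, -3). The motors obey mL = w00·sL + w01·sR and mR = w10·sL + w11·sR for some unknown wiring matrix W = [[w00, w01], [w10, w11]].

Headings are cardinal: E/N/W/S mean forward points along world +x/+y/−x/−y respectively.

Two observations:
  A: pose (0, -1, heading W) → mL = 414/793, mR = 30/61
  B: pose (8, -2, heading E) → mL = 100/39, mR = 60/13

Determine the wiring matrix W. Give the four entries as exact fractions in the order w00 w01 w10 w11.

1 -1/2 1/2 0

obs A: pose=(0,-1,W) → sL=60/61, sR=12/13, mL=414/793, mR=30/61
obs B: pose=(8,-2,E) → sL=120/13, sR=40/3, mL=100/39, mR=60/13
sensor matrix S = [[60/61, 12/13], [120/13, 40/3]]; det S = 47360/10309
solve [mL_A; mL_B] = S·[w00; w01] and [mR_A; mR_B] = S·[w10; w11]:
  w00 = 1, w01 = -1/2, w10 = 1/2, w11 = 0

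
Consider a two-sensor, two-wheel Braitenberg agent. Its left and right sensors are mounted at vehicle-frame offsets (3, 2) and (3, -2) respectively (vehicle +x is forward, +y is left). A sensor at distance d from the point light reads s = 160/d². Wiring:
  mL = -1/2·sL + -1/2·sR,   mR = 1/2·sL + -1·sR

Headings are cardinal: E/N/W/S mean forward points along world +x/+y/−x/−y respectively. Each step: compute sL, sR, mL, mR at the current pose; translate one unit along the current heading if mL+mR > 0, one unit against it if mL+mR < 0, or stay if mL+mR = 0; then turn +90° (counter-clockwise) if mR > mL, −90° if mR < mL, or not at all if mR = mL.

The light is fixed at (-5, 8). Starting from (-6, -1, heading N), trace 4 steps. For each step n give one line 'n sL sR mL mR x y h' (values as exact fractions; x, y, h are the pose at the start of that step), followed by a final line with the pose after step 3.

0 32/9 160/37 -1312/333 -848/333 -6 -1 N
1 1 2 -3/2 -3/2 -6 -2 W
2 160/153 160/73 -18080/11169 -18640/11169 -5 -2 W
3 16/5 80/29 -432/145 -168/145 -4 -2 N
final -4 -3 W

n=0: pose=(-6,-1,N); sL=32/9, sR=160/37; mL=-1312/333, mR=-848/333; mL+mR=-240/37 → advance -1; mR−mL=464/333 → turn +1·90°
n=1: pose=(-6,-2,W); sL=1, sR=2; mL=-3/2, mR=-3/2; mL+mR=-3 → advance -1; mR−mL=0 → turn +0·90°
n=2: pose=(-5,-2,W); sL=160/153, sR=160/73; mL=-18080/11169, mR=-18640/11169; mL+mR=-240/73 → advance -1; mR−mL=-560/11169 → turn -1·90°
n=3: pose=(-4,-2,N); sL=16/5, sR=80/29; mL=-432/145, mR=-168/145; mL+mR=-120/29 → advance -1; mR−mL=264/145 → turn +1·90°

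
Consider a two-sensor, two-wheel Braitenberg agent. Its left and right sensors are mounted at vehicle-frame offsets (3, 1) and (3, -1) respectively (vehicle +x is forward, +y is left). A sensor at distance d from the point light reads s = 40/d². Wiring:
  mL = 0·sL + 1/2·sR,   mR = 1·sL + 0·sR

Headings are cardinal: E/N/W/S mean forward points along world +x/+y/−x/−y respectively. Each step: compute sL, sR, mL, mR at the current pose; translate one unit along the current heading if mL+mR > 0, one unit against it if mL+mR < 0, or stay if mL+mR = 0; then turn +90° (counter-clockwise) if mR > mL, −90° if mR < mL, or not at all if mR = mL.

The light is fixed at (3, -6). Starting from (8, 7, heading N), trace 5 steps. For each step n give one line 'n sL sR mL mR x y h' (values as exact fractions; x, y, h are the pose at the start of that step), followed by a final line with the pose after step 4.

n=0: pose=(8,7,N); sL=5/34, sR=10/73; mL=5/73, mR=5/34; mL+mR=535/2482 → advance +1; mR−mL=195/2482 → turn +1·90°
n=1: pose=(8,8,W); sL=40/173, sR=40/229; mL=20/229, mR=40/173; mL+mR=12620/39617 → advance +1; mR−mL=5700/39617 → turn +1·90°
n=2: pose=(7,8,S); sL=20/73, sR=4/13; mL=2/13, mR=20/73; mL+mR=406/949 → advance +1; mR−mL=114/949 → turn +1·90°
n=3: pose=(7,7,E); sL=8/49, sR=40/193; mL=20/193, mR=8/49; mL+mR=2524/9457 → advance +1; mR−mL=564/9457 → turn +1·90°
n=4: pose=(8,7,N); sL=5/34, sR=10/73; mL=5/73, mR=5/34; mL+mR=535/2482 → advance +1; mR−mL=195/2482 → turn +1·90°

0 5/34 10/73 5/73 5/34 8 7 N
1 40/173 40/229 20/229 40/173 8 8 W
2 20/73 4/13 2/13 20/73 7 8 S
3 8/49 40/193 20/193 8/49 7 7 E
4 5/34 10/73 5/73 5/34 8 7 N
final 8 8 W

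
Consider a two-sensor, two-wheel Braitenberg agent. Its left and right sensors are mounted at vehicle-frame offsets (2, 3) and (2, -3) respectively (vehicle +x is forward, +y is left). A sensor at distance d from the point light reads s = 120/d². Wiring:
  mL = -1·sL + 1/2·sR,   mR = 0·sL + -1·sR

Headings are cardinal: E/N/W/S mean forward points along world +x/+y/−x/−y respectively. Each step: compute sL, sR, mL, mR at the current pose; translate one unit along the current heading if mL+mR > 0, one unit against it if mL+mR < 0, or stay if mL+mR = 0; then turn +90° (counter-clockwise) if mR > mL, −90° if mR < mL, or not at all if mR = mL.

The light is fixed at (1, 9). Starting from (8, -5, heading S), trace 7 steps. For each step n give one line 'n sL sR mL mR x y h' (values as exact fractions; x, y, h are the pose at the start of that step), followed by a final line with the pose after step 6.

n=0: pose=(8,-5,S); sL=30/89, sR=15/34; mL=-705/6052, mR=-15/34; mL+mR=-3375/6052 → advance -1; mR−mL=-1965/6052 → turn -1·90°
n=1: pose=(8,-4,W); sL=120/281, sR=24/25; mL=372/7025, mR=-24/25; mL+mR=-6372/7025 → advance -1; mR−mL=-7116/7025 → turn -1·90°
n=2: pose=(9,-4,N); sL=60/73, sR=60/121; mL=-5070/8833, mR=-60/121; mL+mR=-9450/8833 → advance -1; mR−mL=690/8833 → turn +1·90°
n=3: pose=(9,-5,W); sL=24/65, sR=120/157; mL=132/10205, mR=-120/157; mL+mR=-7668/10205 → advance -1; mR−mL=-7932/10205 → turn -1·90°
n=4: pose=(10,-5,N); sL=2/3, sR=5/12; mL=-11/24, mR=-5/12; mL+mR=-7/8 → advance -1; mR−mL=1/24 → turn +1·90°
n=5: pose=(10,-6,W); sL=120/373, sR=120/193; mL=-780/71989, mR=-120/193; mL+mR=-45540/71989 → advance -1; mR−mL=-43980/71989 → turn -1·90°
n=6: pose=(11,-6,N); sL=60/109, sR=60/169; mL=-6870/18421, mR=-60/169; mL+mR=-13410/18421 → advance -1; mR−mL=330/18421 → turn +1·90°

0 30/89 15/34 -705/6052 -15/34 8 -5 S
1 120/281 24/25 372/7025 -24/25 8 -4 W
2 60/73 60/121 -5070/8833 -60/121 9 -4 N
3 24/65 120/157 132/10205 -120/157 9 -5 W
4 2/3 5/12 -11/24 -5/12 10 -5 N
5 120/373 120/193 -780/71989 -120/193 10 -6 W
6 60/109 60/169 -6870/18421 -60/169 11 -6 N
final 11 -7 W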